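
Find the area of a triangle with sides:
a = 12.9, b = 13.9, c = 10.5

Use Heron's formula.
s = (12.9 + 13.9 + 10.5)/2 = 37.3/2 = 18.65
s − a = 5.75, s − b = 4.75, s − c = 8.15
s(s−a)(s−b)(s−c) = 18.65·5.75·4.75·8.15 ≈ 4151.43
Area = √4151.43 ≈ 64.4316

Area = 64.43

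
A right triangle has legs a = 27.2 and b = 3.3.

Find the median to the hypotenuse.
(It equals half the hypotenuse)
Hypotenuse c = √(a² + b²) = √(739.84 + 10.89) = √750.73 ≈ 27.3995
Median to hypotenuse = c/2 ≈ 27.3995/2 ≈ 13.6997

Median = 13.7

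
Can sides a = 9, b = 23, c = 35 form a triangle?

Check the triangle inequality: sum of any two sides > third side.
a + b vs c: 9 + 23 = 32 ≤ 35  ✗
a + c vs b: 9 + 35 = 44 > 23  ✓
b + c vs a: 23 + 35 = 58 > 9  ✓

No: 9 + 23 = 32 is not > 35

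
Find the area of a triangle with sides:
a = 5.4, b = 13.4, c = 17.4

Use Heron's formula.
s = (5.4 + 13.4 + 17.4)/2 = 36.2/2 = 18.1
s − a = 12.7, s − b = 4.7, s − c = 0.7
s(s−a)(s−b)(s−c) = 18.1·12.7·4.7·0.7 ≈ 756.272
Area = √756.272 ≈ 27.5004

Area = 27.5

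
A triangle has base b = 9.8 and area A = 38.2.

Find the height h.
A = ½·b·h  ⇒  h = 2A/b = 2·38.2/9.8 = 76.4/9.8 ≈ 7.79592

h = 7.796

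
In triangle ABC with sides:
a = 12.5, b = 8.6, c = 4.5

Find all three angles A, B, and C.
Law of cosines for each angle (a² = 156.25, b² = 73.96, c² = 20.25):
cos(A) = (b² + c² − a²)/(2bc) = (73.96 + 20.25 − 156.25)/(2·8.6·4.5) = -62.04/77.4 ≈ -0.80155  ⇒  A ≈ 143.278°
cos(B) = (a² + c² − b²)/(2ac) = (156.25 + 20.25 − 73.96)/(2·12.5·4.5) = 102.54/112.5 ≈ 0.911467  ⇒  B ≈ 24.2912°
cos(C) = (a² + b² − c²)/(2ab) = (156.25 + 73.96 − 20.25)/(2·12.5·8.6) = 209.96/215 ≈ 0.976558  ⇒  C ≈ 12.4304°
Check: A + B + C ≈ 180°

A = 143.3°, B = 24.29°, C = 12.43°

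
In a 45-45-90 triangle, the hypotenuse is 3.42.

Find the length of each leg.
In a 45-45-90 triangle hypotenuse = leg·√2, so leg = hypotenuse/√2.
Leg = 3.42/√2 ≈ 3.42/1.41421 ≈ 2.41831

Each leg = 2.418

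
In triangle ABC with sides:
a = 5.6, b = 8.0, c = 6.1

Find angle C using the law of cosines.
c² = a² + b² − 2ab·cos(C)  ⇒  cos(C) = (a² + b² − c²)/(2ab)
cos(C) = (5.6² + 8.0² − 6.1²)/(2·5.6·8.0) = (31.36 + 64 − 37.21)/89.6 = 58.15/89.6 ≈ 0.648996
C = arccos(0.648996) ≈ 49.5341°

C = 49.53°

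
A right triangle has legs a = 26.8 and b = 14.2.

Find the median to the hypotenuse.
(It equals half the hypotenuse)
Hypotenuse c = √(a² + b²) = √(718.24 + 201.64) = √919.88 ≈ 30.3295
Median to hypotenuse = c/2 ≈ 30.3295/2 ≈ 15.1648

Median = 15.16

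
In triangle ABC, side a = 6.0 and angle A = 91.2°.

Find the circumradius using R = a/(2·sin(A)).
R = a/(2·sin(A)) = 6.0/(2·sin(91.2°))
sin(91.2°) ≈ 0.999781
R ≈ 6.0/(2·0.999781) = 6.0/1.99956 ≈ 3.00066

R = 3.001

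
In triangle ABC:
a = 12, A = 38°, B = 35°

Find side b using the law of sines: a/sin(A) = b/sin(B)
a/sin(A) = b/sin(B)  ⇒  b = a·sin(B)/sin(A) = 12·sin(35°)/sin(38°)
sin(35°) ≈ 0.573576, sin(38°) ≈ 0.615661
b ≈ 12·0.573576/0.615661 ≈ 6.88292/0.615661 ≈ 11.1797

b = 11.18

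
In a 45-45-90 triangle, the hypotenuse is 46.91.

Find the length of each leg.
In a 45-45-90 triangle hypotenuse = leg·√2, so leg = hypotenuse/√2.
Leg = 46.91/√2 ≈ 46.91/1.41421 ≈ 33.1704

Each leg = 33.17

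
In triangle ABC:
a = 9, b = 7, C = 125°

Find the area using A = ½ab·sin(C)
A = ½·a·b·sin(C) = ½·9·7·sin(125°)
sin(125°) ≈ 0.819152
A ≈ ½·63·0.819152 = 31.5·0.819152 ≈ 25.8033

Area = 25.8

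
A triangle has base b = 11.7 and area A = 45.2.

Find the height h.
A = ½·b·h  ⇒  h = 2A/b = 2·45.2/11.7 = 90.4/11.7 ≈ 7.7265

h = 7.726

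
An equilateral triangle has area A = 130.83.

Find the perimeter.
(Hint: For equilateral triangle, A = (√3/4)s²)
A = (√3/4)s²  ⇒  s² = 4A/√3 = 4·130.83/√3 = 523.32/1.73205 ≈ 302.139
s ≈ √302.139 ≈ 17.3821
Perimeter = 3s ≈ 3·17.3821 ≈ 52.1464

Perimeter = 52.15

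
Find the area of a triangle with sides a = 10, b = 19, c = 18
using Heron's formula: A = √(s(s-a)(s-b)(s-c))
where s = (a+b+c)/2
s = (10 + 19 + 18)/2 = 47/2 = 23.5
s − a = 13.5, s − b = 4.5, s − c = 5.5
s(s−a)(s−b)(s−c) = 23.5·13.5·4.5·5.5 = 7851.9375
Area = √7851.9375 ≈ 88.6112

s = 23.5, Area = 88.61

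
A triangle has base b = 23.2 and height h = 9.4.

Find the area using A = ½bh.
A = ½·b·h = ½·23.2·9.4 = ½·218.08 = 109.04

Area = 109.04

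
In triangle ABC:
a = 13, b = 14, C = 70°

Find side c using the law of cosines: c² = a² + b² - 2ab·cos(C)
c² = 13² + 14² − 2·13·14·cos(70°)
cos(70°) ≈ 0.34202
c² ≈ 169 + 196 − 364·(0.34202) ≈ 365 − 124.495 ≈ 240.505
c ≈ √240.505 ≈ 15.5082

c = 15.51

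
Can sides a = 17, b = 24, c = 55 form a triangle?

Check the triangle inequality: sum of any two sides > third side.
a + b vs c: 17 + 24 = 41 ≤ 55  ✗
a + c vs b: 17 + 55 = 72 > 24  ✓
b + c vs a: 24 + 55 = 79 > 17  ✓

No: 17 + 24 = 41 is not > 55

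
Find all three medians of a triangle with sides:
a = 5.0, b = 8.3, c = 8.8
Median formula: m_a = ½√(2b² + 2c² − a²) (and cyclically). a² = 25, b² = 68.89, c² = 77.44.
m_a = ½√(2·68.89 + 2·77.44 − 25) = ½√267.66 ≈ ½·16.3603 ≈ 8.18016
m_b = ½√(2·25 + 2·77.44 − 68.89) = ½√135.99 ≈ ½·11.6615 ≈ 5.83074
m_c = ½√(2·25 + 2·68.89 − 77.44) = ½√110.34 ≈ ½·10.5043 ≈ 5.25214

m_a = 8.18, m_b = 5.831, m_c = 5.252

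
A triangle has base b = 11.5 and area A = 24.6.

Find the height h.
A = ½·b·h  ⇒  h = 2A/b = 2·24.6/11.5 = 49.2/11.5 ≈ 4.27826

h = 4.278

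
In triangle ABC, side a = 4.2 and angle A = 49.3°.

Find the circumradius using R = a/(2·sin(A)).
R = a/(2·sin(A)) = 4.2/(2·sin(49.3°))
sin(49.3°) ≈ 0.758134
R ≈ 4.2/(2·0.758134) = 4.2/1.51627 ≈ 2.76996

R = 2.77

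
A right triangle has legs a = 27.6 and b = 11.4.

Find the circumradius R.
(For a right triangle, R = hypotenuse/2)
Hypotenuse c = √(a² + b²) = √(761.76 + 129.96) = √891.72 ≈ 29.8617
R = c/2 ≈ 29.8617/2 ≈ 14.9308

R = 14.93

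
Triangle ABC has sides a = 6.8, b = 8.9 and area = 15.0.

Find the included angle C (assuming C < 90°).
Area = ½·a·b·sin(C)  ⇒  sin(C) = 2·Area/(a·b) = 2·15.0/(6.8·8.9) = 30/60.52 ≈ 0.495704
C = arcsin(0.495704) ≈ 29.7162° (taking the acute solution since C < 90°)

C = 29.72°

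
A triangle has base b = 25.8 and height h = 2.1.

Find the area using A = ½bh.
A = ½·b·h = ½·25.8·2.1 = ½·54.18 = 27.09

Area = 27.09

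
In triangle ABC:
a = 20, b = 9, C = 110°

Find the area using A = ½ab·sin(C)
A = ½·a·b·sin(C) = ½·20·9·sin(110°)
sin(110°) ≈ 0.939693
A ≈ ½·180·0.939693 = 90·0.939693 ≈ 84.5723

Area = 84.57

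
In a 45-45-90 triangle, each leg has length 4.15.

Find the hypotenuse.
In a 45-45-90 triangle the sides are in ratio 1 : 1 : √2, so hypotenuse = leg·√2.
Hypotenuse = 4.15·√2 ≈ 4.15·1.41421 ≈ 5.86899

Hypotenuse = 4.15√2 = 5.869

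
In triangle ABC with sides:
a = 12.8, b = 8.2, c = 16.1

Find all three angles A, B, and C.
Law of cosines for each angle (a² = 163.84, b² = 67.24, c² = 259.21):
cos(A) = (b² + c² − a²)/(2bc) = (67.24 + 259.21 − 163.84)/(2·8.2·16.1) = 162.61/264.04 ≈ 0.615854  ⇒  A ≈ 51.986°
cos(B) = (a² + c² − b²)/(2ac) = (163.84 + 259.21 − 67.24)/(2·12.8·16.1) = 355.81/412.16 ≈ 0.863281  ⇒  B ≈ 30.313°
cos(C) = (a² + b² − c²)/(2ab) = (163.84 + 67.24 − 259.21)/(2·12.8·8.2) = -28.13/209.92 ≈ -0.134003  ⇒  C ≈ 97.701°
Check: A + B + C ≈ 180°

A = 51.99°, B = 30.31°, C = 97.7°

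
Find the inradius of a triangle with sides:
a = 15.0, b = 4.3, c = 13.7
r = Area/s where s is the semi-perimeter.
s = (15.0 + 4.3 + 13.7)/2 = 33/2 = 16.5
Area = √(s(s−a)(s−b)(s−c)) = √(16.5·1.5·12.2·2.8) ≈ √845.46 ≈ 29.0768
r ≈ 29.0768/16.5 ≈ 1.76223

r = 1.762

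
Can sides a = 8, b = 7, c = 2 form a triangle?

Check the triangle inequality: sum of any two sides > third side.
a + b vs c: 8 + 7 = 15 > 2  ✓
a + c vs b: 8 + 2 = 10 > 7  ✓
b + c vs a: 7 + 2 = 9 > 8  ✓

Yes, triangle inequality satisfied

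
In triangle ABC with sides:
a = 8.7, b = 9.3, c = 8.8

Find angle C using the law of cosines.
c² = a² + b² − 2ab·cos(C)  ⇒  cos(C) = (a² + b² − c²)/(2ab)
cos(C) = (8.7² + 9.3² − 8.8²)/(2·8.7·9.3) = (75.69 + 86.49 − 77.44)/161.82 = 84.74/161.82 ≈ 0.523668
C = arccos(0.523668) ≈ 58.4214°

C = 58.42°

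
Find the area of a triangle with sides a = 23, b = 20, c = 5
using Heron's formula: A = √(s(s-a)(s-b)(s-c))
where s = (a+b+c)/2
s = (23 + 20 + 5)/2 = 48/2 = 24
s − a = 1, s − b = 4, s − c = 19
s(s−a)(s−b)(s−c) = 24·1·4·19 = 1824
Area = √1824 ≈ 42.7083

s = 24.0, Area = 42.71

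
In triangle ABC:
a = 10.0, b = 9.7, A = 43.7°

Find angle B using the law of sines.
a/sin(A) = b/sin(B)  ⇒  sin(B) = b·sin(A)/a = 9.7·sin(43.7°)/10.0
sin(43.7°) ≈ 0.690882
sin(B) ≈ 9.7·0.690882/10.0 ≈ 6.70156/10.0 ≈ 0.670156
B = arcsin(0.670156) ≈ 42.0791°
(Since b ≤ a we need B ≤ A, so the obtuse alternative 180° − 42.0791° ≈ 137.921° is rejected.)

B = 42.08°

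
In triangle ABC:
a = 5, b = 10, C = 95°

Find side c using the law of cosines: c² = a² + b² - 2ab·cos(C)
c² = 5² + 10² − 2·5·10·cos(95°)
cos(95°) ≈ -0.0871557
c² ≈ 25 + 100 − 100·(-0.0871557) ≈ 125 + 8.71557 ≈ 133.716
c ≈ √133.716 ≈ 11.5635

c = 11.56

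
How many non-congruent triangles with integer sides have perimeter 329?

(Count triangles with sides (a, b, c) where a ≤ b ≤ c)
Let a ≤ b ≤ c with a + b + c = 329. The only binding inequality is a + b > c, i.e. 329 − c > c, so c < 329/2; and c ≥ 329/3 since c is the largest side.
So 110 ≤ c ≤ 164. For each c, b runs from ⌈(329 − c)/2⌉ up to c (then a = 329 − b − c satisfies 1 ≤ a ≤ b automatically), giving c − ⌈(329 − c)/2⌉ + 1 choices.
Summing over c: 1 + 3 + 4 + 6 + … + 81 + 82  (55 terms, c = 110, …, 164) = 2296
Check (closed form: nearest integer to p²/48 for even p, (p+3)²/48 for odd p): (329+3)²/48 = 332²/48 = 110224/48 ≈ 2296.33 → 2296

2296 triangles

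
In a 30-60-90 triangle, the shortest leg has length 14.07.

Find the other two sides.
In a 30-60-90 triangle the sides are in ratio 1 : √3 : 2 (short leg : long leg : hypotenuse).
Long leg = 14.07·√3 ≈ 14.07·1.73205 ≈ 24.37
Hypotenuse = 2·14.07 = 28.14

Long leg = 14.07√3 = 24.37, Hypotenuse = 28.14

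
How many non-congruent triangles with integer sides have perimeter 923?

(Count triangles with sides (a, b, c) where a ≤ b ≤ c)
Let a ≤ b ≤ c with a + b + c = 923. The only binding inequality is a + b > c, i.e. 923 − c > c, so c < 923/2; and c ≥ 923/3 since c is the largest side.
So 308 ≤ c ≤ 461. For each c, b runs from ⌈(923 − c)/2⌉ up to c (then a = 923 − b − c satisfies 1 ≤ a ≤ b automatically), giving c − ⌈(923 − c)/2⌉ + 1 choices.
Summing over c: 1 + 3 + 4 + 6 + … + 229 + 231  (154 terms, c = 308, …, 461) = 17864
Check (closed form: nearest integer to p²/48 for even p, (p+3)²/48 for odd p): (923+3)²/48 = 926²/48 = 857476/48 ≈ 17864.08 → 17864

17864 triangles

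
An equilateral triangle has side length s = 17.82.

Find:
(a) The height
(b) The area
(a) The height splits the triangle into two 30-60-90 halves: h = s·√3/2 = 17.82·1.73205/2 ≈ 30.8651/2 ≈ 15.4326
(b) Area = (√3/4)·s² = (√3/4)·17.82² = (√3/4)·317.5524 ≈ 0.433013·317.5524 ≈ 137.504

Height = 15.43, Area = 137.5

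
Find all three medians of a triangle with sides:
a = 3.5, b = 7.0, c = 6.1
Median formula: m_a = ½√(2b² + 2c² − a²) (and cyclically). a² = 12.25, b² = 49, c² = 37.21.
m_a = ½√(2·49 + 2·37.21 − 12.25) = ½√160.17 ≈ ½·12.6558 ≈ 6.32791
m_b = ½√(2·12.25 + 2·37.21 − 49) = ½√49.92 ≈ ½·7.06541 ≈ 3.5327
m_c = ½√(2·12.25 + 2·49 − 37.21) = ½√85.29 ≈ ½·9.23526 ≈ 4.61763

m_a = 6.328, m_b = 3.533, m_c = 4.618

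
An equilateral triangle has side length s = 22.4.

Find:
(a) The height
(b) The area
(a) The height splits the triangle into two 30-60-90 halves: h = s·√3/2 = 22.4·1.73205/2 ≈ 38.7979/2 ≈ 19.399
(b) Area = (√3/4)·s² = (√3/4)·22.4² = (√3/4)·501.76 ≈ 0.433013·501.76 ≈ 217.268

Height = 19.4, Area = 217.3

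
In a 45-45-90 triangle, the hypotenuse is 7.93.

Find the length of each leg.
In a 45-45-90 triangle hypotenuse = leg·√2, so leg = hypotenuse/√2.
Leg = 7.93/√2 ≈ 7.93/1.41421 ≈ 5.60736

Each leg = 5.607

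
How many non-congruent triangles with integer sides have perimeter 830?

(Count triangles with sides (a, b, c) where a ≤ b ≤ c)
Let a ≤ b ≤ c with a + b + c = 830. The only binding inequality is a + b > c, i.e. 830 − c > c, so c < 830/2; and c ≥ 830/3 since c is the largest side.
So 277 ≤ c ≤ 414. For each c, b runs from ⌈(830 − c)/2⌉ up to c (then a = 830 − b − c satisfies 1 ≤ a ≤ b automatically), giving c − ⌈(830 − c)/2⌉ + 1 choices.
Summing over c: 1 + 3 + 4 + 6 + … + 205 + 207  (138 terms, c = 277, …, 414) = 14352
Check (closed form: nearest integer to p²/48 for even p, (p+3)²/48 for odd p): 830²/48 = 688900/48 ≈ 14352.08 → 14352

14352 triangles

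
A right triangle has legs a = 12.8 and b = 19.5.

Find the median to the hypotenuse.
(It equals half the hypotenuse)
Hypotenuse c = √(a² + b²) = √(163.84 + 380.25) = √544.09 ≈ 23.3257
Median to hypotenuse = c/2 ≈ 23.3257/2 ≈ 11.6629

Median = 11.66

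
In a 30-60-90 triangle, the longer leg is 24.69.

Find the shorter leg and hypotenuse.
In a 30-60-90 triangle the sides are in ratio 1 : √3 : 2, so short leg = long leg/√3 and hypotenuse = 2·(short leg).
Short leg = 24.69/√3 ≈ 24.69/1.73205 ≈ 14.2548
Hypotenuse = 2·14.2548 ≈ 28.5096

Short leg = 14.25, Hypotenuse = 28.51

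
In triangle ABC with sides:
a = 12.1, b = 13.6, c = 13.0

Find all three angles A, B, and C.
Law of cosines for each angle (a² = 146.41, b² = 184.96, c² = 169):
cos(A) = (b² + c² − a²)/(2bc) = (184.96 + 169 − 146.41)/(2·13.6·13.0) = 207.55/353.6 ≈ 0.586963  ⇒  A ≈ 54.0582°
cos(B) = (a² + c² − b²)/(2ac) = (146.41 + 169 − 184.96)/(2·12.1·13.0) = 130.45/314.6 ≈ 0.414654  ⇒  B ≈ 65.5025°
cos(C) = (a² + b² − c²)/(2ab) = (146.41 + 184.96 − 169)/(2·12.1·13.6) = 162.37/329.12 ≈ 0.493346  ⇒  C ≈ 60.4393°
Check: A + B + C ≈ 180°

A = 54.06°, B = 65.5°, C = 60.44°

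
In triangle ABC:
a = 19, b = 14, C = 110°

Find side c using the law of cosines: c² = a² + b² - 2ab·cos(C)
c² = 19² + 14² − 2·19·14·cos(110°)
cos(110°) ≈ -0.34202
c² ≈ 361 + 196 − 532·(-0.34202) ≈ 557 + 181.955 ≈ 738.955
c ≈ √738.955 ≈ 27.1837

c = 27.18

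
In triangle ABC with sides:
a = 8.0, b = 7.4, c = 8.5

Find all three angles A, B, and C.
Law of cosines for each angle (a² = 64, b² = 54.76, c² = 72.25):
cos(A) = (b² + c² − a²)/(2bc) = (54.76 + 72.25 − 64)/(2·7.4·8.5) = 63.01/125.8 ≈ 0.500874  ⇒  A ≈ 59.9421°
cos(B) = (a² + c² − b²)/(2ac) = (64 + 72.25 − 54.76)/(2·8.0·8.5) = 81.49/136 ≈ 0.599191  ⇒  B ≈ 53.188°
cos(C) = (a² + b² − c²)/(2ab) = (64 + 54.76 − 72.25)/(2·8.0·7.4) = 46.51/118.4 ≈ 0.392821  ⇒  C ≈ 66.8699°
Check: A + B + C ≈ 180°

A = 59.94°, B = 53.19°, C = 66.87°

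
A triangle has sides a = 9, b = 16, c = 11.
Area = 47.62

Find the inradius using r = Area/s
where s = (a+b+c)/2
s = (9 + 16 + 11)/2 = 36/2 = 18
r = Area/s = 47.62/18 ≈ 2.64556

r = 2.646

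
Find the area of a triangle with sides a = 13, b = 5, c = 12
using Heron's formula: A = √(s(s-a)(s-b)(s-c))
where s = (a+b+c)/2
s = (13 + 5 + 12)/2 = 30/2 = 15
s − a = 2, s − b = 10, s − c = 3
s(s−a)(s−b)(s−c) = 15·2·10·3 = 900
Area = √900 ≈ 30

s = 15.0, Area = 30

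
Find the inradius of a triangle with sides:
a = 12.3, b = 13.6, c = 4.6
r = Area/s where s is the semi-perimeter.
s = (12.3 + 13.6 + 4.6)/2 = 30.5/2 = 15.25
Area = √(s(s−a)(s−b)(s−c)) = √(15.25·2.95·1.65·10.65) ≈ √790.543 ≈ 28.1166
r ≈ 28.1166/15.25 ≈ 1.84371

r = 1.844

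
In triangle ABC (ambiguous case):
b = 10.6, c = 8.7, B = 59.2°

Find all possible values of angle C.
b/sin(B) = c/sin(C)  ⇒  sin(C) = c·sin(B)/b = 8.7·sin(59.2°)/10.6
sin(59.2°) ≈ 0.85896
sin(C) ≈ 8.7·0.85896/10.6 ≈ 7.47295/10.6 ≈ 0.704995
Candidate 1: C₁ = arcsin(0.704995) ≈ 44.8292°  →  A = 180° − 59.2° − 44.8292° ≈ 75.9708° > 0, valid
Candidate 2: C₂ = 180° − C₁ ≈ 135.171°  →  A = 180° − 59.2° − 135.171° ≈ -14.3708° ≤ 0, not a valid triangle

C = 44.83° (one solution)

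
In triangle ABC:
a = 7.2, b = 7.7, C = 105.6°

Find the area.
Two sides and the included angle (SAS): A = ½·a·b·sin(C) = ½·7.2·7.7·sin(105.6°)
sin(105.6°) ≈ 0.963163
A ≈ ½·55.44·0.963163 = 27.72·0.963163 ≈ 26.6989

Area = 26.7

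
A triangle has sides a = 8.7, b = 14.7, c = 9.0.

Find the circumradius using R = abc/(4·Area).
First find the area with Heron's formula.
s = (8.7 + 14.7 + 9.0)/2 = 16.2
Area = √(s(s−a)(s−b)(s−c)) = √(16.2·7.5·1.5·7.2) ≈ √1312.2 ≈ 36.2243
abc = 8.7·14.7·9.0 = 1151.01
R = abc/(4·Area) ≈ 1151.01/(4·36.2243) = 1151.01/144.897 ≈ 7.94363

R = 7.944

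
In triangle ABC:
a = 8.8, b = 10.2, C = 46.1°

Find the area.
Two sides and the included angle (SAS): A = ½·a·b·sin(C) = ½·8.8·10.2·sin(46.1°)
sin(46.1°) ≈ 0.720551
A ≈ ½·89.76·0.720551 = 44.88·0.720551 ≈ 32.3383

Area = 32.34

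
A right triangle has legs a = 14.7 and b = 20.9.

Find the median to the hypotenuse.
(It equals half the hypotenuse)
Hypotenuse c = √(a² + b²) = √(216.09 + 436.81) = √652.9 ≈ 25.5519
Median to hypotenuse = c/2 ≈ 25.5519/2 ≈ 12.776

Median = 12.78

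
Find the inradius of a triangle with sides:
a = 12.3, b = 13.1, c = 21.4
r = Area/s where s is the semi-perimeter.
s = (12.3 + 13.1 + 21.4)/2 = 46.8/2 = 23.4
Area = √(s(s−a)(s−b)(s−c)) = √(23.4·11.1·10.3·2) ≈ √5350.64 ≈ 73.1481
r ≈ 73.1481/23.4 ≈ 3.12599

r = 3.126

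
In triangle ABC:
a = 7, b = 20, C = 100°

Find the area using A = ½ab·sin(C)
A = ½·a·b·sin(C) = ½·7·20·sin(100°)
sin(100°) ≈ 0.984808
A ≈ ½·140·0.984808 = 70·0.984808 ≈ 68.9365

Area = 68.94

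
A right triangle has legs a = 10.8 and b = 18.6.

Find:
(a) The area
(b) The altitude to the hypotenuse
(a) The legs are perpendicular, so Area = ½·a·b = ½·10.8·18.6 = ½·200.88 = 100.44
(b) Hypotenuse c = √(a² + b²) = √(116.64 + 345.96) = √462.6 ≈ 21.5081
    Area = ½·c·h_c  ⇒  h_c = 2·Area/c = 200.88/21.5081 ≈ 9.33972

Area = 100.44, h_c = 9.34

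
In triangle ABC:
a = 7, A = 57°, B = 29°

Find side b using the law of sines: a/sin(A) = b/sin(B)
a/sin(A) = b/sin(B)  ⇒  b = a·sin(B)/sin(A) = 7·sin(29°)/sin(57°)
sin(29°) ≈ 0.48481, sin(57°) ≈ 0.838671
b ≈ 7·0.48481/0.838671 ≈ 3.39367/0.838671 ≈ 4.04648

b = 4.046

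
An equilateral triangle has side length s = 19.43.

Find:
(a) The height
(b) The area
(a) The height splits the triangle into two 30-60-90 halves: h = s·√3/2 = 19.43·1.73205/2 ≈ 33.6537/2 ≈ 16.8269
(b) Area = (√3/4)·s² = (√3/4)·19.43² = (√3/4)·377.5249 ≈ 0.433013·377.5249 ≈ 163.473

Height = 16.83, Area = 163.5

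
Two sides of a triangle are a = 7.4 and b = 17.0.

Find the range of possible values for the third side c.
Triangle inequality: |a − b| < c < a + b
|a − b| = |7.4 − 17.0| = 9.6
a + b = 7.4 + 17.0 = 24.4

9.6 < c < 24.4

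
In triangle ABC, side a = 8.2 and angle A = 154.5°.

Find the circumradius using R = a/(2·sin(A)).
R = a/(2·sin(A)) = 8.2/(2·sin(154.5°))
sin(154.5°) ≈ 0.430511
R ≈ 8.2/(2·0.430511) = 8.2/0.861022 ≈ 9.52356

R = 9.524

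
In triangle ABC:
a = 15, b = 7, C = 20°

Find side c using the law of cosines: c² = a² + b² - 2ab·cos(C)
c² = 15² + 7² − 2·15·7·cos(20°)
cos(20°) ≈ 0.939693
c² ≈ 225 + 49 − 210·(0.939693) ≈ 274 − 197.335 ≈ 76.6645
c ≈ √76.6645 ≈ 8.75583

c = 8.756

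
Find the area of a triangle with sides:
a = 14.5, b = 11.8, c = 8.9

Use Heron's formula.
s = (14.5 + 11.8 + 8.9)/2 = 35.2/2 = 17.6
s − a = 3.1, s − b = 5.8, s − c = 8.7
s(s−a)(s−b)(s−c) = 17.6·3.1·5.8·8.7 ≈ 2753.1
Area = √2753.1 ≈ 52.47

Area = 52.47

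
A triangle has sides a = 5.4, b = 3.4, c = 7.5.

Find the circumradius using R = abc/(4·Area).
First find the area with Heron's formula.
s = (5.4 + 3.4 + 7.5)/2 = 8.15
Area = √(s(s−a)(s−b)(s−c)) = √(8.15·2.75·4.75·0.65) ≈ √69.1986 ≈ 8.31857
abc = 5.4·3.4·7.5 = 137.7
R = abc/(4·Area) ≈ 137.7/(4·8.31857) = 137.7/33.2743 ≈ 4.13833

R = 4.138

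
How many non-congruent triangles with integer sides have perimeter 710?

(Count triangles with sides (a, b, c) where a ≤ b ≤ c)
Let a ≤ b ≤ c with a + b + c = 710. The only binding inequality is a + b > c, i.e. 710 − c > c, so c < 710/2; and c ≥ 710/3 since c is the largest side.
So 237 ≤ c ≤ 354. For each c, b runs from ⌈(710 − c)/2⌉ up to c (then a = 710 − b − c satisfies 1 ≤ a ≤ b automatically), giving c − ⌈(710 − c)/2⌉ + 1 choices.
Summing over c: 1 + 3 + 4 + 6 + … + 175 + 177  (118 terms, c = 237, …, 354) = 10502
Check (closed form: nearest integer to p²/48 for even p, (p+3)²/48 for odd p): 710²/48 = 504100/48 ≈ 10502.08 → 10502

10502 triangles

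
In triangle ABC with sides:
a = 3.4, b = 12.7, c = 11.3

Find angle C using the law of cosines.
c² = a² + b² − 2ab·cos(C)  ⇒  cos(C) = (a² + b² − c²)/(2ab)
cos(C) = (3.4² + 12.7² − 11.3²)/(2·3.4·12.7) = (11.56 + 161.29 − 127.69)/86.36 = 45.16/86.36 ≈ 0.522927
C = arccos(0.522927) ≈ 58.4712°

C = 58.47°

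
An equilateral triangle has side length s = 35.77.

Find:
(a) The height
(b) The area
(a) The height splits the triangle into two 30-60-90 halves: h = s·√3/2 = 35.77·1.73205/2 ≈ 61.9555/2 ≈ 30.9777
(b) Area = (√3/4)·s² = (√3/4)·35.77² = (√3/4)·1279.4929 ≈ 0.433013·1279.4929 ≈ 554.037

Height = 30.98, Area = 554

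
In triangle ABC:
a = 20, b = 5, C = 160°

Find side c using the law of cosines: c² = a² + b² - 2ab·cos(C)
c² = 20² + 5² − 2·20·5·cos(160°)
cos(160°) ≈ -0.939693
c² ≈ 400 + 25 − 200·(-0.939693) ≈ 425 + 187.939 ≈ 612.939
c ≈ √612.939 ≈ 24.7576

c = 24.76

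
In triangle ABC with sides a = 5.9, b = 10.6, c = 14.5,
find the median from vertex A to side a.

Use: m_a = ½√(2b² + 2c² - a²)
m_a = ½√(2·10.6² + 2·14.5² − 5.9²) = ½√(2·112.36 + 2·210.25 − 34.81) = ½√(224.72 + 420.5 − 34.81) = ½√610.41
√610.41 ≈ 24.7065, so m_a ≈ 12.3532

m_a = 12.35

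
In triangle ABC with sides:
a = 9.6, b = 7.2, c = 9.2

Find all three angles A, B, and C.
Law of cosines for each angle (a² = 92.16, b² = 51.84, c² = 84.64):
cos(A) = (b² + c² − a²)/(2bc) = (51.84 + 84.64 − 92.16)/(2·7.2·9.2) = 44.32/132.48 ≈ 0.334541  ⇒  A ≈ 70.4554°
cos(B) = (a² + c² − b²)/(2ac) = (92.16 + 84.64 − 51.84)/(2·9.6·9.2) = 124.96/176.64 ≈ 0.707428  ⇒  B ≈ 44.974°
cos(C) = (a² + b² − c²)/(2ab) = (92.16 + 51.84 − 84.64)/(2·9.6·7.2) = 59.36/138.24 ≈ 0.429398  ⇒  C ≈ 64.5706°
Check: A + B + C ≈ 180°

A = 70.46°, B = 44.97°, C = 64.57°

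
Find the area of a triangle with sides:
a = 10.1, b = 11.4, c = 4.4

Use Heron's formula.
s = (10.1 + 11.4 + 4.4)/2 = 25.9/2 = 12.95
s − a = 2.85, s − b = 1.55, s − c = 8.55
s(s−a)(s−b)(s−c) = 12.95·2.85·1.55·8.55 ≈ 489.117
Area = √489.117 ≈ 22.116

Area = 22.12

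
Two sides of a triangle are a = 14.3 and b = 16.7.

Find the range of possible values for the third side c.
Triangle inequality: |a − b| < c < a + b
|a − b| = |14.3 − 16.7| = 2.4
a + b = 14.3 + 16.7 = 31

2.4 < c < 31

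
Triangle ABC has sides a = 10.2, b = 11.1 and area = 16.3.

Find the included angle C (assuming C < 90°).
Area = ½·a·b·sin(C)  ⇒  sin(C) = 2·Area/(a·b) = 2·16.3/(10.2·11.1) = 32.6/113.22 ≈ 0.287935
C = arcsin(0.287935) ≈ 16.7344° (taking the acute solution since C < 90°)

C = 16.73°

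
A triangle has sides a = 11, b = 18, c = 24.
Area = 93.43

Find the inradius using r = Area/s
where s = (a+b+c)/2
s = (11 + 18 + 24)/2 = 53/2 = 26.5
r = Area/s = 93.43/26.5 ≈ 3.52566

r = 3.526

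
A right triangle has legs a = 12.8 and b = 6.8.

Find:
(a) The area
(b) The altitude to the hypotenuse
(a) The legs are perpendicular, so Area = ½·a·b = ½·12.8·6.8 = ½·87.04 = 43.52
(b) Hypotenuse c = √(a² + b²) = √(163.84 + 46.24) = √210.08 ≈ 14.4941
    Area = ½·c·h_c  ⇒  h_c = 2·Area/c = 87.04/14.4941 ≈ 6.00519

Area = 43.52, h_c = 6.005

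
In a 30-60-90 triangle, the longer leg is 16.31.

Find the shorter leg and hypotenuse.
In a 30-60-90 triangle the sides are in ratio 1 : √3 : 2, so short leg = long leg/√3 and hypotenuse = 2·(short leg).
Short leg = 16.31/√3 ≈ 16.31/1.73205 ≈ 9.41658
Hypotenuse = 2·9.41658 ≈ 18.8332

Short leg = 9.417, Hypotenuse = 18.83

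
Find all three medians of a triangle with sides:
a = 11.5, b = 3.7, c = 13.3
Median formula: m_a = ½√(2b² + 2c² − a²) (and cyclically). a² = 132.25, b² = 13.69, c² = 176.89.
m_a = ½√(2·13.69 + 2·176.89 − 132.25) = ½√248.91 ≈ ½·15.7769 ≈ 7.88844
m_b = ½√(2·132.25 + 2·176.89 − 13.69) = ½√604.59 ≈ ½·24.5884 ≈ 12.2942
m_c = ½√(2·132.25 + 2·13.69 − 176.89) = ½√114.99 ≈ ½·10.7233 ≈ 5.36167

m_a = 7.888, m_b = 12.29, m_c = 5.362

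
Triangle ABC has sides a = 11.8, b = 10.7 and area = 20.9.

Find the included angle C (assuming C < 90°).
Area = ½·a·b·sin(C)  ⇒  sin(C) = 2·Area/(a·b) = 2·20.9/(11.8·10.7) = 41.8/126.26 ≈ 0.331063
C = arcsin(0.331063) ≈ 19.3333° (taking the acute solution since C < 90°)

C = 19.33°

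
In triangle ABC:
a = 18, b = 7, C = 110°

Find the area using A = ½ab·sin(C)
A = ½·a·b·sin(C) = ½·18·7·sin(110°)
sin(110°) ≈ 0.939693
A ≈ ½·126·0.939693 = 63·0.939693 ≈ 59.2006

Area = 59.2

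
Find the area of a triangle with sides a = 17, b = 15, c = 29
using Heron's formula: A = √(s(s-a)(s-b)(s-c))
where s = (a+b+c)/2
s = (17 + 15 + 29)/2 = 61/2 = 30.5
s − a = 13.5, s − b = 15.5, s − c = 1.5
s(s−a)(s−b)(s−c) = 30.5·13.5·15.5·1.5 = 9573.1875
Area = √9573.1875 ≈ 97.8427

s = 30.5, Area = 97.84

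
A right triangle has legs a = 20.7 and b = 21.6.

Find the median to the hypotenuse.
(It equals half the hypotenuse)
Hypotenuse c = √(a² + b²) = √(428.49 + 466.56) = √895.05 ≈ 29.9174
Median to hypotenuse = c/2 ≈ 29.9174/2 ≈ 14.9587

Median = 14.96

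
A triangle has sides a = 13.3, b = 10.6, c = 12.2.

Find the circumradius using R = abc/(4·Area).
First find the area with Heron's formula.
s = (13.3 + 10.6 + 12.2)/2 = 18.05
Area = √(s(s−a)(s−b)(s−c)) = √(18.05·4.75·7.45·5.85) ≈ √3736.65 ≈ 61.1282
abc = 13.3·10.6·12.2 = 1719.956
R = abc/(4·Area) ≈ 1719.956/(4·61.1282) = 1719.956/244.513 ≈ 7.03422

R = 7.034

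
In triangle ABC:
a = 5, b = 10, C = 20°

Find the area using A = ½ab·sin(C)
A = ½·a·b·sin(C) = ½·5·10·sin(20°)
sin(20°) ≈ 0.34202
A ≈ ½·50·0.34202 = 25·0.34202 ≈ 8.5505

Area = 8.551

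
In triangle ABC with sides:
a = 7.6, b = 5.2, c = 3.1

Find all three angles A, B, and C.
Law of cosines for each angle (a² = 57.76, b² = 27.04, c² = 9.61):
cos(A) = (b² + c² − a²)/(2bc) = (27.04 + 9.61 − 57.76)/(2·5.2·3.1) = -21.11/32.24 ≈ -0.654777  ⇒  A ≈ 130.903°
cos(B) = (a² + c² − b²)/(2ac) = (57.76 + 9.61 − 27.04)/(2·7.6·3.1) = 40.33/47.12 ≈ 0.8559  ⇒  B ≈ 31.1407°
cos(C) = (a² + b² − c²)/(2ab) = (57.76 + 27.04 − 9.61)/(2·7.6·5.2) = 75.19/79.04 ≈ 0.95129  ⇒  C ≈ 17.9566°
Check: A + B + C ≈ 180°

A = 130.9°, B = 31.14°, C = 17.96°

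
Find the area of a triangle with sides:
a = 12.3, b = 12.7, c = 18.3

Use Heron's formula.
s = (12.3 + 12.7 + 18.3)/2 = 43.3/2 = 21.65
s − a = 9.35, s − b = 8.95, s − c = 3.35
s(s−a)(s−b)(s−c) = 21.65·9.35·8.95·3.35 ≈ 6069.28
Area = √6069.28 ≈ 77.9056

Area = 77.91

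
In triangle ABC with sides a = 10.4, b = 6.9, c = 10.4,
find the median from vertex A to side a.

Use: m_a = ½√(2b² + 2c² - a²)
m_a = ½√(2·6.9² + 2·10.4² − 10.4²) = ½√(2·47.61 + 2·108.16 − 108.16) = ½√(95.22 + 216.32 − 108.16) = ½√203.38
√203.38 ≈ 14.2611, so m_a ≈ 7.13057

m_a = 7.131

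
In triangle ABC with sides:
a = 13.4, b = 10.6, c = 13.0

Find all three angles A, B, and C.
Law of cosines for each angle (a² = 179.56, b² = 112.36, c² = 169):
cos(A) = (b² + c² − a²)/(2bc) = (112.36 + 169 − 179.56)/(2·10.6·13.0) = 101.8/275.6 ≈ 0.369376  ⇒  A ≈ 68.3229°
cos(B) = (a² + c² − b²)/(2ac) = (179.56 + 169 − 112.36)/(2·13.4·13.0) = 236.2/348.4 ≈ 0.677956  ⇒  B ≈ 47.3158°
cos(C) = (a² + b² − c²)/(2ab) = (179.56 + 112.36 − 169)/(2·13.4·10.6) = 122.92/284.08 ≈ 0.432695  ⇒  C ≈ 64.3613°
Check: A + B + C ≈ 180°

A = 68.32°, B = 47.32°, C = 64.36°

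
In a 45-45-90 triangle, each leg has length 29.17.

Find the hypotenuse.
In a 45-45-90 triangle the sides are in ratio 1 : 1 : √2, so hypotenuse = leg·√2.
Hypotenuse = 29.17·√2 ≈ 29.17·1.41421 ≈ 41.2526

Hypotenuse = 29.17√2 = 41.25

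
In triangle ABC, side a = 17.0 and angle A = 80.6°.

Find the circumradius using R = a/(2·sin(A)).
R = a/(2·sin(A)) = 17.0/(2·sin(80.6°))
sin(80.6°) ≈ 0.986572
R ≈ 17.0/(2·0.986572) = 17.0/1.97314 ≈ 8.61569

R = 8.616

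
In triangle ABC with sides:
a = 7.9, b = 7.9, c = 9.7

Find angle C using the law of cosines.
c² = a² + b² − 2ab·cos(C)  ⇒  cos(C) = (a² + b² − c²)/(2ab)
cos(C) = (7.9² + 7.9² − 9.7²)/(2·7.9·7.9) = (62.41 + 62.41 − 94.09)/124.82 = 30.73/124.82 ≈ 0.246195
C = arccos(0.246195) ≈ 75.7476°

C = 75.75°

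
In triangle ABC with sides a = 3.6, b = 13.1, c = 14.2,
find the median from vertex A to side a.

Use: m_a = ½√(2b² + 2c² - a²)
m_a = ½√(2·13.1² + 2·14.2² − 3.6²) = ½√(2·171.61 + 2·201.64 − 12.96) = ½√(343.22 + 403.28 − 12.96) = ½√733.54
√733.54 ≈ 27.0839, so m_a ≈ 13.542

m_a = 13.54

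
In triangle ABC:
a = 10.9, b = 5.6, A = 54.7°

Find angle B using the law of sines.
a/sin(A) = b/sin(B)  ⇒  sin(B) = b·sin(A)/a = 5.6·sin(54.7°)/10.9
sin(54.7°) ≈ 0.816138
sin(B) ≈ 5.6·0.816138/10.9 ≈ 4.57037/10.9 ≈ 0.4193
B = arcsin(0.4193) ≈ 24.7904°
(Since b ≤ a we need B ≤ A, so the obtuse alternative 180° − 24.7904° ≈ 155.21° is rejected.)

B = 24.79°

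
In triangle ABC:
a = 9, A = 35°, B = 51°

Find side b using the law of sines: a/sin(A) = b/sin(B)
a/sin(A) = b/sin(B)  ⇒  b = a·sin(B)/sin(A) = 9·sin(51°)/sin(35°)
sin(51°) ≈ 0.777146, sin(35°) ≈ 0.573576
b ≈ 9·0.777146/0.573576 ≈ 6.99431/0.573576 ≈ 12.1942

b = 12.19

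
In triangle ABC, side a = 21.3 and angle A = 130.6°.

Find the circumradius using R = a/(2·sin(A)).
R = a/(2·sin(A)) = 21.3/(2·sin(130.6°))
sin(130.6°) ≈ 0.759271
R ≈ 21.3/(2·0.759271) = 21.3/1.51854 ≈ 14.0266

R = 14.03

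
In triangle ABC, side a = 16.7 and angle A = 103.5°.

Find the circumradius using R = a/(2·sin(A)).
R = a/(2·sin(A)) = 16.7/(2·sin(103.5°))
sin(103.5°) ≈ 0.97237
R ≈ 16.7/(2·0.97237) = 16.7/1.94474 ≈ 8.58727

R = 8.587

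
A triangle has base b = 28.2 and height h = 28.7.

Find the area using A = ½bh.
A = ½·b·h = ½·28.2·28.7 = ½·809.34 = 404.67

Area = 404.67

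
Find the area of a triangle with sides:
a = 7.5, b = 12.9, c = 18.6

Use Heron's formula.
s = (7.5 + 12.9 + 18.6)/2 = 39/2 = 19.5
s − a = 12, s − b = 6.6, s − c = 0.9
s(s−a)(s−b)(s−c) = 19.5·12·6.6·0.9 ≈ 1389.96
Area = √1389.96 ≈ 37.2822

Area = 37.28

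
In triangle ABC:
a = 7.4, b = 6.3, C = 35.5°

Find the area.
Two sides and the included angle (SAS): A = ½·a·b·sin(C) = ½·7.4·6.3·sin(35.5°)
sin(35.5°) ≈ 0.580703
A ≈ ½·46.62·0.580703 = 23.31·0.580703 ≈ 13.5362

Area = 13.54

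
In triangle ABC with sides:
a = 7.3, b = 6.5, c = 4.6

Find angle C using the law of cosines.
c² = a² + b² − 2ab·cos(C)  ⇒  cos(C) = (a² + b² − c²)/(2ab)
cos(C) = (7.3² + 6.5² − 4.6²)/(2·7.3·6.5) = (53.29 + 42.25 − 21.16)/94.9 = 74.38/94.9 ≈ 0.783772
C = arccos(0.783772) ≈ 38.3927°

C = 38.39°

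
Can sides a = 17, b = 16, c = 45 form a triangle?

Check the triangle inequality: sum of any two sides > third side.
a + b vs c: 17 + 16 = 33 ≤ 45  ✗
a + c vs b: 17 + 45 = 62 > 16  ✓
b + c vs a: 16 + 45 = 61 > 17  ✓

No: 17 + 16 = 33 is not > 45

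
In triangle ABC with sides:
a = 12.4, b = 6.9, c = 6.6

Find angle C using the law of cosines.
c² = a² + b² − 2ab·cos(C)  ⇒  cos(C) = (a² + b² − c²)/(2ab)
cos(C) = (12.4² + 6.9² − 6.6²)/(2·12.4·6.9) = (153.76 + 47.61 − 43.56)/171.12 = 157.81/171.12 ≈ 0.922218
C = arccos(0.922218) ≈ 22.7474°

C = 22.75°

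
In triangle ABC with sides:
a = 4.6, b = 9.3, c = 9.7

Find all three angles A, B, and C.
Law of cosines for each angle (a² = 21.16, b² = 86.49, c² = 94.09):
cos(A) = (b² + c² − a²)/(2bc) = (86.49 + 94.09 − 21.16)/(2·9.3·9.7) = 159.42/180.42 ≈ 0.883605  ⇒  A ≈ 27.9197°
cos(B) = (a² + c² − b²)/(2ac) = (21.16 + 94.09 − 86.49)/(2·4.6·9.7) = 28.76/89.24 ≈ 0.322277  ⇒  B ≈ 71.1993°
cos(C) = (a² + b² − c²)/(2ab) = (21.16 + 86.49 − 94.09)/(2·4.6·9.3) = 13.56/85.56 ≈ 0.158485  ⇒  C ≈ 80.881°
Check: A + B + C ≈ 180°

A = 27.92°, B = 71.2°, C = 80.88°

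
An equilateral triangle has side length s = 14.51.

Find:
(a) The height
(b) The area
(a) The height splits the triangle into two 30-60-90 halves: h = s·√3/2 = 14.51·1.73205/2 ≈ 25.1321/2 ≈ 12.566
(b) Area = (√3/4)·s² = (√3/4)·14.51² = (√3/4)·210.5401 ≈ 0.433013·210.5401 ≈ 91.1665

Height = 12.57, Area = 91.17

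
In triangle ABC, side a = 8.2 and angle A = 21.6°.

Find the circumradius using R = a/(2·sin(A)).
R = a/(2·sin(A)) = 8.2/(2·sin(21.6°))
sin(21.6°) ≈ 0.368125
R ≈ 8.2/(2·0.368125) = 8.2/0.736249 ≈ 11.1375

R = 11.14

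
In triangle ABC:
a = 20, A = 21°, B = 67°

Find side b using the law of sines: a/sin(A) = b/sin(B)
a/sin(A) = b/sin(B)  ⇒  b = a·sin(B)/sin(A) = 20·sin(67°)/sin(21°)
sin(67°) ≈ 0.920505, sin(21°) ≈ 0.358368
b ≈ 20·0.920505/0.358368 ≈ 18.4101/0.358368 ≈ 51.3721

b = 51.37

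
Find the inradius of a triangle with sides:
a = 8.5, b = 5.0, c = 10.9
r = Area/s where s is the semi-perimeter.
s = (8.5 + 5.0 + 10.9)/2 = 24.4/2 = 12.2
Area = √(s(s−a)(s−b)(s−c)) = √(12.2·3.7·7.2·1.3) ≈ √422.51 ≈ 20.5551
r ≈ 20.5551/12.2 ≈ 1.68484

r = 1.685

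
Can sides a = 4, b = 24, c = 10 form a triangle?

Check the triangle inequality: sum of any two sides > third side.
a + b vs c: 4 + 24 = 28 > 10  ✓
a + c vs b: 4 + 10 = 14 ≤ 24  ✗
b + c vs a: 24 + 10 = 34 > 4  ✓

No: 4 + 10 = 14 is not > 24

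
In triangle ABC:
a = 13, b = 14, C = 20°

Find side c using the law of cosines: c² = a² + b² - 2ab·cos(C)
c² = 13² + 14² − 2·13·14·cos(20°)
cos(20°) ≈ 0.939693
c² ≈ 169 + 196 − 364·(0.939693) ≈ 365 − 342.048 ≈ 22.9519
c ≈ √22.9519 ≈ 4.79081

c = 4.791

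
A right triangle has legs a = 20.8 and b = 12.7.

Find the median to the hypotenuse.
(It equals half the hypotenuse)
Hypotenuse c = √(a² + b²) = √(432.64 + 161.29) = √593.93 ≈ 24.3707
Median to hypotenuse = c/2 ≈ 24.3707/2 ≈ 12.1853

Median = 12.19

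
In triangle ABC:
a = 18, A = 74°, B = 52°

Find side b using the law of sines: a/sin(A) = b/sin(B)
a/sin(A) = b/sin(B)  ⇒  b = a·sin(B)/sin(A) = 18·sin(52°)/sin(74°)
sin(52°) ≈ 0.788011, sin(74°) ≈ 0.961262
b ≈ 18·0.788011/0.961262 ≈ 14.1842/0.961262 ≈ 14.7558

b = 14.76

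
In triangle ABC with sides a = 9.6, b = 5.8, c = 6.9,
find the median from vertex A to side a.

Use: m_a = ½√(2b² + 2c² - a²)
m_a = ½√(2·5.8² + 2·6.9² − 9.6²) = ½√(2·33.64 + 2·47.61 − 92.16) = ½√(67.28 + 95.22 − 92.16) = ½√70.34
√70.34 ≈ 8.38689, so m_a ≈ 4.19345

m_a = 4.193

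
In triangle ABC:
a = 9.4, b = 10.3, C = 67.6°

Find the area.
Two sides and the included angle (SAS): A = ½·a·b·sin(C) = ½·9.4·10.3·sin(67.6°)
sin(67.6°) ≈ 0.924546
A ≈ ½·96.82·0.924546 = 48.41·0.924546 ≈ 44.7573

Area = 44.76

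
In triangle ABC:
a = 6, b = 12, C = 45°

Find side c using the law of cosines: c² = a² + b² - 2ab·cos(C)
c² = 6² + 12² − 2·6·12·cos(45°)
cos(45°) ≈ 0.707107
c² ≈ 36 + 144 − 144·(0.707107) ≈ 180 − 101.823 ≈ 78.1766
c ≈ √78.1766 ≈ 8.84175

c = 8.842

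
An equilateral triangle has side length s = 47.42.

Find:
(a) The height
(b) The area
(a) The height splits the triangle into two 30-60-90 halves: h = s·√3/2 = 47.42·1.73205/2 ≈ 82.1338/2 ≈ 41.0669
(b) Area = (√3/4)·s² = (√3/4)·47.42² = (√3/4)·2248.6564 ≈ 0.433013·2248.6564 ≈ 973.697

Height = 41.07, Area = 973.7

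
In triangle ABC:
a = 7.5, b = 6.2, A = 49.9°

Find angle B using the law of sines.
a/sin(A) = b/sin(B)  ⇒  sin(B) = b·sin(A)/a = 6.2·sin(49.9°)/7.5
sin(49.9°) ≈ 0.764921
sin(B) ≈ 6.2·0.764921/7.5 ≈ 4.74251/7.5 ≈ 0.632335
B = arcsin(0.632335) ≈ 39.2226°
(Since b ≤ a we need B ≤ A, so the obtuse alternative 180° − 39.2226° ≈ 140.777° is rejected.)

B = 39.22°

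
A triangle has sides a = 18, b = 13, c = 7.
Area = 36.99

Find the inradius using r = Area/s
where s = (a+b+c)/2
s = (18 + 13 + 7)/2 = 38/2 = 19
r = Area/s = 36.99/19 ≈ 1.94684

r = 1.947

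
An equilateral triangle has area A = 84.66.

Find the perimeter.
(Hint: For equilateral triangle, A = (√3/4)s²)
A = (√3/4)s²  ⇒  s² = 4A/√3 = 4·84.66/√3 = 338.64/1.73205 ≈ 195.514
s ≈ √195.514 ≈ 13.9826
Perimeter = 3s ≈ 3·13.9826 ≈ 41.9479

Perimeter = 41.95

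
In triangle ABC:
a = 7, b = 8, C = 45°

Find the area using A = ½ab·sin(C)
A = ½·a·b·sin(C) = ½·7·8·sin(45°)
sin(45°) ≈ 0.707107
A ≈ ½·56·0.707107 = 28·0.707107 ≈ 19.799

Area = 19.8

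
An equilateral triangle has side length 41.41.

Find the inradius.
r = Area/s with s the semi-perimeter.
Area = (√3/4)·41.41² = (√3/4)·1714.7881 ≈ 0.433013·1714.7881 ≈ 742.525
s = 3·41.41/2 = 62.115
r ≈ 742.525/62.115 ≈ 11.954
(Equivalently r = side/(2√3) = 41.41/3.4641 ≈ 11.954.)

r = 11.95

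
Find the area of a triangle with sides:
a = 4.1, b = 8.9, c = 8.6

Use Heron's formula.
s = (4.1 + 8.9 + 8.6)/2 = 21.6/2 = 10.8
s − a = 6.7, s − b = 1.9, s − c = 2.2
s(s−a)(s−b)(s−c) = 10.8·6.7·1.9·2.2 ≈ 302.465
Area = √302.465 ≈ 17.3915

Area = 17.39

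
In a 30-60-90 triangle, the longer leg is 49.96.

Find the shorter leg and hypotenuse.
In a 30-60-90 triangle the sides are in ratio 1 : √3 : 2, so short leg = long leg/√3 and hypotenuse = 2·(short leg).
Short leg = 49.96/√3 ≈ 49.96/1.73205 ≈ 28.8444
Hypotenuse = 2·28.8444 ≈ 57.6888

Short leg = 28.84, Hypotenuse = 57.69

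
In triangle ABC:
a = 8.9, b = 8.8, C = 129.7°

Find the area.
Two sides and the included angle (SAS): A = ½·a·b·sin(C) = ½·8.9·8.8·sin(129.7°)
sin(129.7°) ≈ 0.7694
A ≈ ½·78.32·0.7694 = 39.16·0.7694 ≈ 30.1297

Area = 30.13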